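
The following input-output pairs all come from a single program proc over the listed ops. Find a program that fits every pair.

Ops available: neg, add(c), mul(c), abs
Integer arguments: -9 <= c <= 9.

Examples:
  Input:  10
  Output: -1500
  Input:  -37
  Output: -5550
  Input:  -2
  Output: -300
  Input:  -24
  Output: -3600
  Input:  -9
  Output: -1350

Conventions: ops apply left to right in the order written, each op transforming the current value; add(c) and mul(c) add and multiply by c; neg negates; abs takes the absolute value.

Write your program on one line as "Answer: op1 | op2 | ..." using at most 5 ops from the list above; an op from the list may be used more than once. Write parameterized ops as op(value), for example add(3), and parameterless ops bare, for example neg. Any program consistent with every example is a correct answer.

mul(-6) | abs | mul(-5) | mul(5)

Check, running the answer program on each example:
  10 -> -60 -> 60 -> -300 -> -1500
  -37 -> 222 -> 222 -> -1110 -> -5550
  -2 -> 12 -> 12 -> -60 -> -300
  -24 -> 144 -> 144 -> -720 -> -3600
  -9 -> 54 -> 54 -> -270 -> -1350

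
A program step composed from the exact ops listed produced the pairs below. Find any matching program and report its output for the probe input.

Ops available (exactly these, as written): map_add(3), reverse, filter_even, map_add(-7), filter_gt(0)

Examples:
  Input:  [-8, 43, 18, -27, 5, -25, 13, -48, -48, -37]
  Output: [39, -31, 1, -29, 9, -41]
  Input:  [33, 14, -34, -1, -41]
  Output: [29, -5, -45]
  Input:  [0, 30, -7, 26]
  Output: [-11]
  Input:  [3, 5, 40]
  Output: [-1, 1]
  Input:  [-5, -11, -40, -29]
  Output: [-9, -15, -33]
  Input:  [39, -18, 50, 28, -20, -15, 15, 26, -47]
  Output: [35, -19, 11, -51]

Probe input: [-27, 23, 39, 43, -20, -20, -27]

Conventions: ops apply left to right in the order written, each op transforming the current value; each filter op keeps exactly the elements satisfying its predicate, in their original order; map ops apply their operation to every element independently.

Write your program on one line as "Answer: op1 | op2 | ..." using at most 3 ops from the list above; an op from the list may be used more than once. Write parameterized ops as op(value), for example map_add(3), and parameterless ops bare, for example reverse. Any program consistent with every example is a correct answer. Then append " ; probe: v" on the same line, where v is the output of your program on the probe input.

map_add(3) | filter_even | map_add(-7) ; probe: [-31, 19, 35, 39, -31]

Check, running the answer program on each example:
  [-8, 43, 18, -27, 5, -25, 13, -48, -48, -37] -> [-5, 46, 21, -24, 8, -22, 16, -45, -45, -34] -> [46, -24, 8, -22, 16, -34] -> [39, -31, 1, -29, 9, -41]
  [33, 14, -34, -1, -41] -> [36, 17, -31, 2, -38] -> [36, 2, -38] -> [29, -5, -45]
  [0, 30, -7, 26] -> [3, 33, -4, 29] -> [-4] -> [-11]
  [3, 5, 40] -> [6, 8, 43] -> [6, 8] -> [-1, 1]
  [-5, -11, -40, -29] -> [-2, -8, -37, -26] -> [-2, -8, -26] -> [-9, -15, -33]
  [39, -18, 50, 28, -20, -15, 15, 26, -47] -> [42, -15, 53, 31, -17, -12, 18, 29, -44] -> [42, -12, 18, -44] -> [35, -19, 11, -51]
  probe: [-27, 23, 39, 43, -20, -20, -27] -> [-24, 26, 42, 46, -17, -17, -24] -> [-24, 26, 42, 46, -24] -> [-31, 19, 35, 39, -31]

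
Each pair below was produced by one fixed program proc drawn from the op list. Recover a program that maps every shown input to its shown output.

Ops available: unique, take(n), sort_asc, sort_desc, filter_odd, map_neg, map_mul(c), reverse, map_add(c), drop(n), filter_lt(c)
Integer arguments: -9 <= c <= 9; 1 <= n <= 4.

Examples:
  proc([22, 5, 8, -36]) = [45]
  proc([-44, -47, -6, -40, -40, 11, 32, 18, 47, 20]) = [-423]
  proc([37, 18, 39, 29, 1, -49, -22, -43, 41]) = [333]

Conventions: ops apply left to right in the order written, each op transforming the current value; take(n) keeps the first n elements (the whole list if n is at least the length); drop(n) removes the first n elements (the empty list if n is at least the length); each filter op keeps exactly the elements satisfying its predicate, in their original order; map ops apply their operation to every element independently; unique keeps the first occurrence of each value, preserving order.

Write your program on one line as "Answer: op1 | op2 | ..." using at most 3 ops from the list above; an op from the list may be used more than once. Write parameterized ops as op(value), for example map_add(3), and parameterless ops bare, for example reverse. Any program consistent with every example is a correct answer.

filter_odd | take(1) | map_mul(9)

Check, running the answer program on each example:
  [22, 5, 8, -36] -> [5] -> [5] -> [45]
  [-44, -47, -6, -40, -40, 11, 32, 18, 47, 20] -> [-47, 11, 47] -> [-47] -> [-423]
  [37, 18, 39, 29, 1, -49, -22, -43, 41] -> [37, 39, 29, 1, -49, -43, 41] -> [37] -> [333]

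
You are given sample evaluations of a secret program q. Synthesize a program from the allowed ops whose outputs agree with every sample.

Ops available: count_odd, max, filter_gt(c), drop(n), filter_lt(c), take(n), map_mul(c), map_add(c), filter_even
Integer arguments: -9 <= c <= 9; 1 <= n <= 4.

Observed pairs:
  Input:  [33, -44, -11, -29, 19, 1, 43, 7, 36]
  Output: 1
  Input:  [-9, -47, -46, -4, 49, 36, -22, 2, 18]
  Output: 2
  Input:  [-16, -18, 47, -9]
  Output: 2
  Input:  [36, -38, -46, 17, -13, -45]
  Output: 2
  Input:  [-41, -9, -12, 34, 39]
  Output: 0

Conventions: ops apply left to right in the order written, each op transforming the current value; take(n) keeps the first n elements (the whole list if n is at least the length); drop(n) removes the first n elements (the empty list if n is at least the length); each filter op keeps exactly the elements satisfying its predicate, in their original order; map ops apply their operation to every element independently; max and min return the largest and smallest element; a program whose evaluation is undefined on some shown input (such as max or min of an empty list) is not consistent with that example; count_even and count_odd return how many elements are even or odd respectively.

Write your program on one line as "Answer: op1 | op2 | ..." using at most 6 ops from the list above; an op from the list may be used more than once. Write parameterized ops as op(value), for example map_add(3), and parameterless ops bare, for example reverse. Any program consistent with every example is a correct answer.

filter_even | filter_lt(-9) | map_add(5) | filter_lt(-7) | map_mul(9) | count_odd

Check, running the answer program on each example:
  [33, -44, -11, -29, 19, 1, 43, 7, 36] -> [-44, 36] -> [-44] -> [-39] -> [-39] -> [-351] -> 1
  [-9, -47, -46, -4, 49, 36, -22, 2, 18] -> [-46, -4, 36, -22, 2, 18] -> [-46, -22] -> [-41, -17] -> [-41, -17] -> [-369, -153] -> 2
  [-16, -18, 47, -9] -> [-16, -18] -> [-16, -18] -> [-11, -13] -> [-11, -13] -> [-99, -117] -> 2
  [36, -38, -46, 17, -13, -45] -> [36, -38, -46] -> [-38, -46] -> [-33, -41] -> [-33, -41] -> [-297, -369] -> 2
  [-41, -9, -12, 34, 39] -> [-12, 34] -> [-12] -> [-7] -> [] -> [] -> 0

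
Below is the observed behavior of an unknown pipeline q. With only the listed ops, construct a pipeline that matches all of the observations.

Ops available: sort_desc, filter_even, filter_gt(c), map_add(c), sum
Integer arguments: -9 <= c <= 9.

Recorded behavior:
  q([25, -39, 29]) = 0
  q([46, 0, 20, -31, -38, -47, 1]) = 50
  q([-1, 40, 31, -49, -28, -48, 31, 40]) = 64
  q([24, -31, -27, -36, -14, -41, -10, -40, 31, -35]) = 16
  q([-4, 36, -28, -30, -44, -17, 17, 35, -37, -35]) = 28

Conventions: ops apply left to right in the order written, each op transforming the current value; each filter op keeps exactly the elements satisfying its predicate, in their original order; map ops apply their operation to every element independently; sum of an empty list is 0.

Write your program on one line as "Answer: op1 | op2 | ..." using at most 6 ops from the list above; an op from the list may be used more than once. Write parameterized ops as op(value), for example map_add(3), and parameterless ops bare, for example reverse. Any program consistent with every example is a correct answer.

filter_even | map_add(-8) | sort_desc | filter_gt(1) | sum

Check, running the answer program on each example:
  [25, -39, 29] -> [] -> [] -> [] -> [] -> 0
  [46, 0, 20, -31, -38, -47, 1] -> [46, 0, 20, -38] -> [38, -8, 12, -46] -> [38, 12, -8, -46] -> [38, 12] -> 50
  [-1, 40, 31, -49, -28, -48, 31, 40] -> [40, -28, -48, 40] -> [32, -36, -56, 32] -> [32, 32, -36, -56] -> [32, 32] -> 64
  [24, -31, -27, -36, -14, -41, -10, -40, 31, -35] -> [24, -36, -14, -10, -40] -> [16, -44, -22, -18, -48] -> [16, -18, -22, -44, -48] -> [16] -> 16
  [-4, 36, -28, -30, -44, -17, 17, 35, -37, -35] -> [-4, 36, -28, -30, -44] -> [-12, 28, -36, -38, -52] -> [28, -12, -36, -38, -52] -> [28] -> 28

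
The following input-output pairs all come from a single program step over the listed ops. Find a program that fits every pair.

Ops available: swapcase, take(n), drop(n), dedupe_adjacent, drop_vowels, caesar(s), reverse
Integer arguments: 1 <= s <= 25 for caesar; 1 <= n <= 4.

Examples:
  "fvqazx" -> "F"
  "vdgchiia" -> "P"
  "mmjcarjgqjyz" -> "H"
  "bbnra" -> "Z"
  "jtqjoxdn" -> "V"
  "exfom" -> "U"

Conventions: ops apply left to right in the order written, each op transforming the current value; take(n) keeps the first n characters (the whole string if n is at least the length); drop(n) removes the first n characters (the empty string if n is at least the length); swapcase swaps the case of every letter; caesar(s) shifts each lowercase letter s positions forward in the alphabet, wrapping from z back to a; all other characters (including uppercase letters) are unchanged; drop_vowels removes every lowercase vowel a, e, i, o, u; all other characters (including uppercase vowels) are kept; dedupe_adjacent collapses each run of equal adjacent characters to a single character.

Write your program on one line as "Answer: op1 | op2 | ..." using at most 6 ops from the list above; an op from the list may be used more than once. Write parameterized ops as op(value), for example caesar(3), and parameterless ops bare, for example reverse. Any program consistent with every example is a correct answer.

drop_vowels | reverse | caesar(19) | take(1) | caesar(15) | swapcase

Check, running the answer program on each example:
  "fvqazx" -> "fvqzx" -> "xzqvf" -> "qsjoy" -> "q" -> "f" -> "F"
  "vdgchiia" -> "vdgch" -> "hcgdv" -> "avzwo" -> "a" -> "p" -> "P"
  "mmjcarjgqjyz" -> "mmjcrjgqjyz" -> "zyjqgjrcjmm" -> "srcjzckvcff" -> "s" -> "h" -> "H"
  "bbnra" -> "bbnr" -> "rnbb" -> "kguu" -> "k" -> "z" -> "Z"
  "jtqjoxdn" -> "jtqjxdn" -> "ndxjqtj" -> "gwqcjmc" -> "g" -> "v" -> "V"
  "exfom" -> "xfm" -> "mfx" -> "fyq" -> "f" -> "u" -> "U"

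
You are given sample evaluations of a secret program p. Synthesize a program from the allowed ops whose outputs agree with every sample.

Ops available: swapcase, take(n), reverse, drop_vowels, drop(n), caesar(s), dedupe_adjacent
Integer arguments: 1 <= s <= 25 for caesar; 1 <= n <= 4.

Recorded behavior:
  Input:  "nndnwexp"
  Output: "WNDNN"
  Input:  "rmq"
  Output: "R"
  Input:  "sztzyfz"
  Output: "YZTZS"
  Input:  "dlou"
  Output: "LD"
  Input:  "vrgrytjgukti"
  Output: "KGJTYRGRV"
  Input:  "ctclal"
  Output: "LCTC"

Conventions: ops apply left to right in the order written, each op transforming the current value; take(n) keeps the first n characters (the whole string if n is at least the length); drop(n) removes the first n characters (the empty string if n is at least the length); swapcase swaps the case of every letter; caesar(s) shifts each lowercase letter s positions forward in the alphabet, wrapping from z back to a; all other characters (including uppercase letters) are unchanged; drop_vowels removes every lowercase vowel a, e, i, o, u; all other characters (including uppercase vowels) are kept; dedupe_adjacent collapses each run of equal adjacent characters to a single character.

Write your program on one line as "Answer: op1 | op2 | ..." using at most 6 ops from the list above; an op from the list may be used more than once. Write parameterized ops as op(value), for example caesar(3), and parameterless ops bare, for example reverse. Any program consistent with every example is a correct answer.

swapcase | reverse | drop(2) | swapcase | drop_vowels | swapcase

Check, running the answer program on each example:
  "nndnwexp" -> "NNDNWEXP" -> "PXEWNDNN" -> "EWNDNN" -> "ewndnn" -> "wndnn" -> "WNDNN"
  "rmq" -> "RMQ" -> "QMR" -> "R" -> "r" -> "r" -> "R"
  "sztzyfz" -> "SZTZYFZ" -> "ZFYZTZS" -> "YZTZS" -> "yztzs" -> "yztzs" -> "YZTZS"
  "dlou" -> "DLOU" -> "UOLD" -> "LD" -> "ld" -> "ld" -> "LD"
  "vrgrytjgukti" -> "VRGRYTJGUKTI" -> "ITKUGJTYRGRV" -> "KUGJTYRGRV" -> "kugjtyrgrv" -> "kgjtyrgrv" -> "KGJTYRGRV"
  "ctclal" -> "CTCLAL" -> "LALCTC" -> "LCTC" -> "lctc" -> "lctc" -> "LCTC"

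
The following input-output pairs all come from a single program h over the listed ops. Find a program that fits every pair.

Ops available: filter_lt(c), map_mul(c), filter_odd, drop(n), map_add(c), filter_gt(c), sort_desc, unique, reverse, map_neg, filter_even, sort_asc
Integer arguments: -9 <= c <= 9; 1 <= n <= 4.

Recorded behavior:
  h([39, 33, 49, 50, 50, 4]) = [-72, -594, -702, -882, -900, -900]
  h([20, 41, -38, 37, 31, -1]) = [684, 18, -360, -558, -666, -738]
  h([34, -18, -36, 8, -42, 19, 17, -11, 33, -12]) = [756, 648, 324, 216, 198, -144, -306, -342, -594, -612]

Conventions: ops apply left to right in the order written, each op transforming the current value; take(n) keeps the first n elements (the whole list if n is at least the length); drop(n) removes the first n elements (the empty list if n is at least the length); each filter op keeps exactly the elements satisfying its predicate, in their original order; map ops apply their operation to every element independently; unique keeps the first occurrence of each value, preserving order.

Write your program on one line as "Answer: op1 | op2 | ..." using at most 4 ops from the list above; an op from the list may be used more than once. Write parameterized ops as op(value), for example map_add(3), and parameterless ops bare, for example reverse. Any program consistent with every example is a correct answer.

sort_asc | map_mul(-6) | map_mul(-3) | map_neg

Check, running the answer program on each example:
  [39, 33, 49, 50, 50, 4] -> [4, 33, 39, 49, 50, 50] -> [-24, -198, -234, -294, -300, -300] -> [72, 594, 702, 882, 900, 900] -> [-72, -594, -702, -882, -900, -900]
  [20, 41, -38, 37, 31, -1] -> [-38, -1, 20, 31, 37, 41] -> [228, 6, -120, -186, -222, -246] -> [-684, -18, 360, 558, 666, 738] -> [684, 18, -360, -558, -666, -738]
  [34, -18, -36, 8, -42, 19, 17, -11, 33, -12] -> [-42, -36, -18, -12, -11, 8, 17, 19, 33, 34] -> [252, 216, 108, 72, 66, -48, -102, -114, -198, -204] -> [-756, -648, -324, -216, -198, 144, 306, 342, 594, 612] -> [756, 648, 324, 216, 198, -144, -306, -342, -594, -612]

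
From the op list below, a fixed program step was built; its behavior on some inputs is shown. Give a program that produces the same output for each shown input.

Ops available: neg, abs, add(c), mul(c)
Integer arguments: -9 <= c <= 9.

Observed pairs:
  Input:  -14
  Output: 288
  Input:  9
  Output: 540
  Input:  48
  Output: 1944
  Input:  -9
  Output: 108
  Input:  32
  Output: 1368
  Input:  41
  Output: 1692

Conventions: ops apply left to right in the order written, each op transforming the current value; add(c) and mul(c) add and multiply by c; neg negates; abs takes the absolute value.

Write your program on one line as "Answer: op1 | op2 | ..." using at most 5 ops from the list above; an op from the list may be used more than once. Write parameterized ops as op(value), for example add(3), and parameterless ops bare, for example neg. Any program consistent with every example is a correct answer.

add(6) | mul(9) | mul(-4) | abs

Check, running the answer program on each example:
  -14 -> -8 -> -72 -> 288 -> 288
  9 -> 15 -> 135 -> -540 -> 540
  48 -> 54 -> 486 -> -1944 -> 1944
  -9 -> -3 -> -27 -> 108 -> 108
  32 -> 38 -> 342 -> -1368 -> 1368
  41 -> 47 -> 423 -> -1692 -> 1692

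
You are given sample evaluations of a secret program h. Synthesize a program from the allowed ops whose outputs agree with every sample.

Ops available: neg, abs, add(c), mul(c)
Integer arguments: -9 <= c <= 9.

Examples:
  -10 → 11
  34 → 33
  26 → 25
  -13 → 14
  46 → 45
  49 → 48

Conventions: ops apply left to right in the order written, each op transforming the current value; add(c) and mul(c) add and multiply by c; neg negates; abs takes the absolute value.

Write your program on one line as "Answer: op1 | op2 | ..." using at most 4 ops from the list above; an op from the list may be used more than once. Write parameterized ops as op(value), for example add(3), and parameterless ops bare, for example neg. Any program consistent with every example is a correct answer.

add(-1) | neg | abs

Check, running the answer program on each example:
  -10 -> -11 -> 11 -> 11
  34 -> 33 -> -33 -> 33
  26 -> 25 -> -25 -> 25
  -13 -> -14 -> 14 -> 14
  46 -> 45 -> -45 -> 45
  49 -> 48 -> -48 -> 48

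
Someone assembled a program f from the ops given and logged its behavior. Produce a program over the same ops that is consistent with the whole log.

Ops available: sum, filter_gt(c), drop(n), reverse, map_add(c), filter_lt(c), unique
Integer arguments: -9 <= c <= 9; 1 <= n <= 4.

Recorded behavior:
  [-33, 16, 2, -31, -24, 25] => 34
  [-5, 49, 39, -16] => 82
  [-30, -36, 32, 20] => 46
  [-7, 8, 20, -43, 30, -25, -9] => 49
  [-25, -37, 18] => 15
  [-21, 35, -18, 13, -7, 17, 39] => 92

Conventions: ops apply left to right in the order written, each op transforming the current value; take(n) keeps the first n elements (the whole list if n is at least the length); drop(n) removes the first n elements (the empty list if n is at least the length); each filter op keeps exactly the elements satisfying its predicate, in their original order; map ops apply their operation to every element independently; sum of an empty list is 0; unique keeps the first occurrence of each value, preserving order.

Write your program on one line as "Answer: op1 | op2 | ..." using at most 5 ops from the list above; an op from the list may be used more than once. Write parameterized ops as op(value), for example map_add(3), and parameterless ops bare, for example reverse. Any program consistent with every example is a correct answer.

map_add(-3) | drop(1) | filter_gt(-8) | sum

Check, running the answer program on each example:
  [-33, 16, 2, -31, -24, 25] -> [-36, 13, -1, -34, -27, 22] -> [13, -1, -34, -27, 22] -> [13, -1, 22] -> 34
  [-5, 49, 39, -16] -> [-8, 46, 36, -19] -> [46, 36, -19] -> [46, 36] -> 82
  [-30, -36, 32, 20] -> [-33, -39, 29, 17] -> [-39, 29, 17] -> [29, 17] -> 46
  [-7, 8, 20, -43, 30, -25, -9] -> [-10, 5, 17, -46, 27, -28, -12] -> [5, 17, -46, 27, -28, -12] -> [5, 17, 27] -> 49
  [-25, -37, 18] -> [-28, -40, 15] -> [-40, 15] -> [15] -> 15
  [-21, 35, -18, 13, -7, 17, 39] -> [-24, 32, -21, 10, -10, 14, 36] -> [32, -21, 10, -10, 14, 36] -> [32, 10, 14, 36] -> 92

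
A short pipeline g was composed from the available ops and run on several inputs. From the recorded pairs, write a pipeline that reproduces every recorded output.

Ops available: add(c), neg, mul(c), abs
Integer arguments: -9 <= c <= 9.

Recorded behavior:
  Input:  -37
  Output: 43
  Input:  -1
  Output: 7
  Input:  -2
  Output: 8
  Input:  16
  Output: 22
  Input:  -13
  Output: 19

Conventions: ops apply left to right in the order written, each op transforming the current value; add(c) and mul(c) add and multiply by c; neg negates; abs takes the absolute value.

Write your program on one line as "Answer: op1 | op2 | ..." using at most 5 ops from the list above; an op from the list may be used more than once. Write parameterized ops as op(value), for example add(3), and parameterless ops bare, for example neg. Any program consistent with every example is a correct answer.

neg | abs | add(9) | add(-3)

Check, running the answer program on each example:
  -37 -> 37 -> 37 -> 46 -> 43
  -1 -> 1 -> 1 -> 10 -> 7
  -2 -> 2 -> 2 -> 11 -> 8
  16 -> -16 -> 16 -> 25 -> 22
  -13 -> 13 -> 13 -> 22 -> 19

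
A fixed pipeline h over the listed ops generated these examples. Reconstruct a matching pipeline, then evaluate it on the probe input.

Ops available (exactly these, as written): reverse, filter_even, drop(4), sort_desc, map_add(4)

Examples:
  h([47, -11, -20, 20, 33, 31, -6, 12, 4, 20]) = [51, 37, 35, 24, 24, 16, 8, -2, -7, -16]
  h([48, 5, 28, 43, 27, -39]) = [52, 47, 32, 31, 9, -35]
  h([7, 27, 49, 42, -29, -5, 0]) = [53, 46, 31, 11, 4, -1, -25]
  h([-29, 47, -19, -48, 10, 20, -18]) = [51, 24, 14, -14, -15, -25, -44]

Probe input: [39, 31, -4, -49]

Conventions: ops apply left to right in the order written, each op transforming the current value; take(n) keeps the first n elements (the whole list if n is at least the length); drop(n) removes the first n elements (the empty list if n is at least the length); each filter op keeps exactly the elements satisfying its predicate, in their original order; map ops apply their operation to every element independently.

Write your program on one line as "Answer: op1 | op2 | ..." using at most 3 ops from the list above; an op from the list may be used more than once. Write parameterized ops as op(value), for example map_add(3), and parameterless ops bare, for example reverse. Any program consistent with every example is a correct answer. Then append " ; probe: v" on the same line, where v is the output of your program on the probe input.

reverse | map_add(4) | sort_desc ; probe: [43, 35, 0, -45]

Check, running the answer program on each example:
  [47, -11, -20, 20, 33, 31, -6, 12, 4, 20] -> [20, 4, 12, -6, 31, 33, 20, -20, -11, 47] -> [24, 8, 16, -2, 35, 37, 24, -16, -7, 51] -> [51, 37, 35, 24, 24, 16, 8, -2, -7, -16]
  [48, 5, 28, 43, 27, -39] -> [-39, 27, 43, 28, 5, 48] -> [-35, 31, 47, 32, 9, 52] -> [52, 47, 32, 31, 9, -35]
  [7, 27, 49, 42, -29, -5, 0] -> [0, -5, -29, 42, 49, 27, 7] -> [4, -1, -25, 46, 53, 31, 11] -> [53, 46, 31, 11, 4, -1, -25]
  [-29, 47, -19, -48, 10, 20, -18] -> [-18, 20, 10, -48, -19, 47, -29] -> [-14, 24, 14, -44, -15, 51, -25] -> [51, 24, 14, -14, -15, -25, -44]
  probe: [39, 31, -4, -49] -> [-49, -4, 31, 39] -> [-45, 0, 35, 43] -> [43, 35, 0, -45]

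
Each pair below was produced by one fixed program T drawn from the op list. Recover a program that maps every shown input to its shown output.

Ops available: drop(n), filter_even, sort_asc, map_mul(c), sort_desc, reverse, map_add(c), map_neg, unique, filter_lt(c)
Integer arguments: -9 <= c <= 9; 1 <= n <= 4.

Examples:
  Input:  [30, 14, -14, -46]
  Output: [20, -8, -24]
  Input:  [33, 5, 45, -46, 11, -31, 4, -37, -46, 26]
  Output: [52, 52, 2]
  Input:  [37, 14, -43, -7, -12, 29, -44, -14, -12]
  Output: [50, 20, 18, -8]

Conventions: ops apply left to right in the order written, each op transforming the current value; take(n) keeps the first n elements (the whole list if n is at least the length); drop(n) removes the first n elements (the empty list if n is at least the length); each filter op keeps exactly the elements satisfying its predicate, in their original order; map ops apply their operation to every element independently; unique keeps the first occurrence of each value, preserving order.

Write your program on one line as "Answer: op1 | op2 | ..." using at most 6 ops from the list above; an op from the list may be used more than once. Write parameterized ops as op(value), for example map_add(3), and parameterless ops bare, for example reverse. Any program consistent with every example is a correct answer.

reverse | drop(1) | map_neg | map_add(6) | sort_desc | filter_even

Check, running the answer program on each example:
  [30, 14, -14, -46] -> [-46, -14, 14, 30] -> [-14, 14, 30] -> [14, -14, -30] -> [20, -8, -24] -> [20, -8, -24] -> [20, -8, -24]
  [33, 5, 45, -46, 11, -31, 4, -37, -46, 26] -> [26, -46, -37, 4, -31, 11, -46, 45, 5, 33] -> [-46, -37, 4, -31, 11, -46, 45, 5, 33] -> [46, 37, -4, 31, -11, 46, -45, -5, -33] -> [52, 43, 2, 37, -5, 52, -39, 1, -27] -> [52, 52, 43, 37, 2, 1, -5, -27, -39] -> [52, 52, 2]
  [37, 14, -43, -7, -12, 29, -44, -14, -12] -> [-12, -14, -44, 29, -12, -7, -43, 14, 37] -> [-14, -44, 29, -12, -7, -43, 14, 37] -> [14, 44, -29, 12, 7, 43, -14, -37] -> [20, 50, -23, 18, 13, 49, -8, -31] -> [50, 49, 20, 18, 13, -8, -23, -31] -> [50, 20, 18, -8]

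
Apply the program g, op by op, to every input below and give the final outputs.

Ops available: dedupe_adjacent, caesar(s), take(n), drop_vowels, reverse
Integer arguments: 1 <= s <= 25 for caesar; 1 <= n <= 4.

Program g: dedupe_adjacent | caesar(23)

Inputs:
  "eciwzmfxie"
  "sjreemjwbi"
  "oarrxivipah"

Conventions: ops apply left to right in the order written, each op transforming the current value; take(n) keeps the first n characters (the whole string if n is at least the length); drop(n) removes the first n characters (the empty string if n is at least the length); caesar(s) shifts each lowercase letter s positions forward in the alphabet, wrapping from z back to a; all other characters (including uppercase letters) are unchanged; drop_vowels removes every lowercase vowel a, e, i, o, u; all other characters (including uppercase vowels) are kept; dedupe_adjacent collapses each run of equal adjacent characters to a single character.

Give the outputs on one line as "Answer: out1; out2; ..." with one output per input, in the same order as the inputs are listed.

"bzftwjcufb"; "pgobjgtyf"; "lxoufsfmxe"

Execution, op by op:
  "eciwzmfxie" -> "eciwzmfxie" -> "bzftwjcufb"
  "sjreemjwbi" -> "sjremjwbi" -> "pgobjgtyf"
  "oarrxivipah" -> "oarxivipah" -> "lxoufsfmxe"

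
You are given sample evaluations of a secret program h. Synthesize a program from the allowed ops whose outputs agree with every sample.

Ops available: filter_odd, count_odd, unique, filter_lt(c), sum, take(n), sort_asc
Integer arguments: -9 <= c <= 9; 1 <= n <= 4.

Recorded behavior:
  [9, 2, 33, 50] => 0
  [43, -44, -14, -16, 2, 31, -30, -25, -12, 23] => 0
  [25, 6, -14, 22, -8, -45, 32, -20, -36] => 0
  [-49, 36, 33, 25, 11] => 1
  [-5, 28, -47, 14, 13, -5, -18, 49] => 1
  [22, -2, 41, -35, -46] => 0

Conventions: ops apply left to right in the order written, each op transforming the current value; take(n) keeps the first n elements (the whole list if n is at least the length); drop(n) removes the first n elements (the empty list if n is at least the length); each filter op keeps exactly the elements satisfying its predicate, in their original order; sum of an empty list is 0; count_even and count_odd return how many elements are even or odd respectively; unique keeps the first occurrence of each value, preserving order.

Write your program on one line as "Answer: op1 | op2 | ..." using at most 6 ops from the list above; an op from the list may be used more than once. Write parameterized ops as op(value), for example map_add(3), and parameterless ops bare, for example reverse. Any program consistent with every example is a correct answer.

take(3) | filter_lt(4) | sort_asc | filter_lt(-9) | count_odd

Check, running the answer program on each example:
  [9, 2, 33, 50] -> [9, 2, 33] -> [2] -> [2] -> [] -> 0
  [43, -44, -14, -16, 2, 31, -30, -25, -12, 23] -> [43, -44, -14] -> [-44, -14] -> [-44, -14] -> [-44, -14] -> 0
  [25, 6, -14, 22, -8, -45, 32, -20, -36] -> [25, 6, -14] -> [-14] -> [-14] -> [-14] -> 0
  [-49, 36, 33, 25, 11] -> [-49, 36, 33] -> [-49] -> [-49] -> [-49] -> 1
  [-5, 28, -47, 14, 13, -5, -18, 49] -> [-5, 28, -47] -> [-5, -47] -> [-47, -5] -> [-47] -> 1
  [22, -2, 41, -35, -46] -> [22, -2, 41] -> [-2] -> [-2] -> [] -> 0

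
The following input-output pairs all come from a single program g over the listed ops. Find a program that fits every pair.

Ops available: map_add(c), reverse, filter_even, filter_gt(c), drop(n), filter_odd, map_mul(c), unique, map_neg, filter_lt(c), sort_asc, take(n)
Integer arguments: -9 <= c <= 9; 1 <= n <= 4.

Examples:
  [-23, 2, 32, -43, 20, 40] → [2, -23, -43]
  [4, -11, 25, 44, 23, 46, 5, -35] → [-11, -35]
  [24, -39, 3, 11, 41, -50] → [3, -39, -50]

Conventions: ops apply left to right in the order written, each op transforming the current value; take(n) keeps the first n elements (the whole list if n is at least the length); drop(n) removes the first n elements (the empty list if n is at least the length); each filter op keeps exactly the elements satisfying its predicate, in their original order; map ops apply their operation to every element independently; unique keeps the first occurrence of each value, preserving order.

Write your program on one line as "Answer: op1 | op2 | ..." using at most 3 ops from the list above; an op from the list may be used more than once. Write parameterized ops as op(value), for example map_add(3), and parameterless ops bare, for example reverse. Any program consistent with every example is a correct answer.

filter_lt(4) | sort_asc | reverse

Check, running the answer program on each example:
  [-23, 2, 32, -43, 20, 40] -> [-23, 2, -43] -> [-43, -23, 2] -> [2, -23, -43]
  [4, -11, 25, 44, 23, 46, 5, -35] -> [-11, -35] -> [-35, -11] -> [-11, -35]
  [24, -39, 3, 11, 41, -50] -> [-39, 3, -50] -> [-50, -39, 3] -> [3, -39, -50]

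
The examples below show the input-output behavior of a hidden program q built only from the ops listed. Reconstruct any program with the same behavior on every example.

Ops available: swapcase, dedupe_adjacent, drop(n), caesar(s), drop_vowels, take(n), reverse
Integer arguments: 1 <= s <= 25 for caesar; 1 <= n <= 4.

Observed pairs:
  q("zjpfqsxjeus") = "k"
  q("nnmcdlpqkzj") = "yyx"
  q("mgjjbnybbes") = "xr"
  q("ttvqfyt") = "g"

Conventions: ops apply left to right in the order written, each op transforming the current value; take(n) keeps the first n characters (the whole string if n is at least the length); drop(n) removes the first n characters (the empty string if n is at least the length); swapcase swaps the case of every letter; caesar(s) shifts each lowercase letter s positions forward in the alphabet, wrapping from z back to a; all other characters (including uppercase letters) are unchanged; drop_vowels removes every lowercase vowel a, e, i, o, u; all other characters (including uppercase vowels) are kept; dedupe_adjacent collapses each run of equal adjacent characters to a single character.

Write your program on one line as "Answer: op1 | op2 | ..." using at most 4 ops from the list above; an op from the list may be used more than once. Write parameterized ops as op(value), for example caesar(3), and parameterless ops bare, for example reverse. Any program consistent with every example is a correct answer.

take(3) | caesar(1) | caesar(10) | drop_vowels

Check, running the answer program on each example:
  "zjpfqsxjeus" -> "zjp" -> "akq" -> "kua" -> "k"
  "nnmcdlpqkzj" -> "nnm" -> "oon" -> "yyx" -> "yyx"
  "mgjjbnybbes" -> "mgj" -> "nhk" -> "xru" -> "xr"
  "ttvqfyt" -> "ttv" -> "uuw" -> "eeg" -> "g"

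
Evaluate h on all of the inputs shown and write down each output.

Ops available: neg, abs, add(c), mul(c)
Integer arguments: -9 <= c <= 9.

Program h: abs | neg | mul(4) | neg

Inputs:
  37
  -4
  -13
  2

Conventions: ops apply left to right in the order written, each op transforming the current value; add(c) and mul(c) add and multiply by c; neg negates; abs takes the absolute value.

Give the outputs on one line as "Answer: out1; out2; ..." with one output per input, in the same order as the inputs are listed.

148; 16; 52; 8

Execution, op by op:
  37 -> 37 -> -37 -> -148 -> 148
  -4 -> 4 -> -4 -> -16 -> 16
  -13 -> 13 -> -13 -> -52 -> 52
  2 -> 2 -> -2 -> -8 -> 8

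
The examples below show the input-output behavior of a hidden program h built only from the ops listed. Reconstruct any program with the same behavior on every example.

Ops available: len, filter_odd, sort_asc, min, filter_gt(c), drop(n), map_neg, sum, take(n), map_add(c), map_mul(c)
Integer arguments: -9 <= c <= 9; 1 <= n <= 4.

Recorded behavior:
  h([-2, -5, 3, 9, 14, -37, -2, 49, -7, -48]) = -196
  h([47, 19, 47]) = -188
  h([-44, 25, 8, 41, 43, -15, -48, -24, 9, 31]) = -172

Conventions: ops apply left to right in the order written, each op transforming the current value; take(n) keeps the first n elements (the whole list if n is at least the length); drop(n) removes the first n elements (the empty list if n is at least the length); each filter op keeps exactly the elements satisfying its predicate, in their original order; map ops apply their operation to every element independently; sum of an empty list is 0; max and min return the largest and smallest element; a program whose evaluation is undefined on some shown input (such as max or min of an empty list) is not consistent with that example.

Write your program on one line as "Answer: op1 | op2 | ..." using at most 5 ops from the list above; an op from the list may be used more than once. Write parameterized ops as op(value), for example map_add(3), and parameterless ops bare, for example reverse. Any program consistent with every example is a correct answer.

map_mul(-2) | map_neg | map_mul(2) | map_neg | min

Check, running the answer program on each example:
  [-2, -5, 3, 9, 14, -37, -2, 49, -7, -48] -> [4, 10, -6, -18, -28, 74, 4, -98, 14, 96] -> [-4, -10, 6, 18, 28, -74, -4, 98, -14, -96] -> [-8, -20, 12, 36, 56, -148, -8, 196, -28, -192] -> [8, 20, -12, -36, -56, 148, 8, -196, 28, 192] -> -196
  [47, 19, 47] -> [-94, -38, -94] -> [94, 38, 94] -> [188, 76, 188] -> [-188, -76, -188] -> -188
  [-44, 25, 8, 41, 43, -15, -48, -24, 9, 31] -> [88, -50, -16, -82, -86, 30, 96, 48, -18, -62] -> [-88, 50, 16, 82, 86, -30, -96, -48, 18, 62] -> [-176, 100, 32, 164, 172, -60, -192, -96, 36, 124] -> [176, -100, -32, -164, -172, 60, 192, 96, -36, -124] -> -172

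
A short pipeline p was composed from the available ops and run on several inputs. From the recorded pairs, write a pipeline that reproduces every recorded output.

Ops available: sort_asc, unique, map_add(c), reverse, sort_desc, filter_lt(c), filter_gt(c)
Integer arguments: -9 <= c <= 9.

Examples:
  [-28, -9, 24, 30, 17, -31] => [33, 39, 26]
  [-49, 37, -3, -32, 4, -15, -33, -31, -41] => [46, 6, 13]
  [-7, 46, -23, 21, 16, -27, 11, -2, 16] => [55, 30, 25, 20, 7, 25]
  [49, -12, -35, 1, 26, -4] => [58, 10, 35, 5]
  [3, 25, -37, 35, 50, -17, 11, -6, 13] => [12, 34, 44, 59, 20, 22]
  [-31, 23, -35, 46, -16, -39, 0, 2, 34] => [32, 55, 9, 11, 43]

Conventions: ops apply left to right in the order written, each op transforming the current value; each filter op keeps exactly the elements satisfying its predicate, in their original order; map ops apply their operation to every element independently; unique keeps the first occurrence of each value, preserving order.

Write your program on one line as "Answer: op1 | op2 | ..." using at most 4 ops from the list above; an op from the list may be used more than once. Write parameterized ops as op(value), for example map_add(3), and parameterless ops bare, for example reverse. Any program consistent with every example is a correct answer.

reverse | filter_gt(-5) | map_add(9) | reverse

Check, running the answer program on each example:
  [-28, -9, 24, 30, 17, -31] -> [-31, 17, 30, 24, -9, -28] -> [17, 30, 24] -> [26, 39, 33] -> [33, 39, 26]
  [-49, 37, -3, -32, 4, -15, -33, -31, -41] -> [-41, -31, -33, -15, 4, -32, -3, 37, -49] -> [4, -3, 37] -> [13, 6, 46] -> [46, 6, 13]
  [-7, 46, -23, 21, 16, -27, 11, -2, 16] -> [16, -2, 11, -27, 16, 21, -23, 46, -7] -> [16, -2, 11, 16, 21, 46] -> [25, 7, 20, 25, 30, 55] -> [55, 30, 25, 20, 7, 25]
  [49, -12, -35, 1, 26, -4] -> [-4, 26, 1, -35, -12, 49] -> [-4, 26, 1, 49] -> [5, 35, 10, 58] -> [58, 10, 35, 5]
  [3, 25, -37, 35, 50, -17, 11, -6, 13] -> [13, -6, 11, -17, 50, 35, -37, 25, 3] -> [13, 11, 50, 35, 25, 3] -> [22, 20, 59, 44, 34, 12] -> [12, 34, 44, 59, 20, 22]
  [-31, 23, -35, 46, -16, -39, 0, 2, 34] -> [34, 2, 0, -39, -16, 46, -35, 23, -31] -> [34, 2, 0, 46, 23] -> [43, 11, 9, 55, 32] -> [32, 55, 9, 11, 43]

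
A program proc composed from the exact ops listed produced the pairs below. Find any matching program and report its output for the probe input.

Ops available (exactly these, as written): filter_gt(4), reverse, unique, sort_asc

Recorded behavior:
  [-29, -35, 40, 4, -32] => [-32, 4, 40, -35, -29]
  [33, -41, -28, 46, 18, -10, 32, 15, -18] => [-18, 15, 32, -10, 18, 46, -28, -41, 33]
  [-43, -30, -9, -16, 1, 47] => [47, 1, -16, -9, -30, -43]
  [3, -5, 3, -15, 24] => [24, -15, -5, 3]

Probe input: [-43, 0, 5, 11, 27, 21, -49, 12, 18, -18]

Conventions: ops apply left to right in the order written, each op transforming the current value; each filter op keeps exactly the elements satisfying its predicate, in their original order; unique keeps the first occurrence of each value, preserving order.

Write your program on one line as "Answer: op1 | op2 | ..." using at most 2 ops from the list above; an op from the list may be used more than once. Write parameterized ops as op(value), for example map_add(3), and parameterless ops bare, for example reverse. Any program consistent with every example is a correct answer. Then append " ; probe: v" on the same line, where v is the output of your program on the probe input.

unique | reverse ; probe: [-18, 18, 12, -49, 21, 27, 11, 5, 0, -43]

Check, running the answer program on each example:
  [-29, -35, 40, 4, -32] -> [-29, -35, 40, 4, -32] -> [-32, 4, 40, -35, -29]
  [33, -41, -28, 46, 18, -10, 32, 15, -18] -> [33, -41, -28, 46, 18, -10, 32, 15, -18] -> [-18, 15, 32, -10, 18, 46, -28, -41, 33]
  [-43, -30, -9, -16, 1, 47] -> [-43, -30, -9, -16, 1, 47] -> [47, 1, -16, -9, -30, -43]
  [3, -5, 3, -15, 24] -> [3, -5, -15, 24] -> [24, -15, -5, 3]
  probe: [-43, 0, 5, 11, 27, 21, -49, 12, 18, -18] -> [-43, 0, 5, 11, 27, 21, -49, 12, 18, -18] -> [-18, 18, 12, -49, 21, 27, 11, 5, 0, -43]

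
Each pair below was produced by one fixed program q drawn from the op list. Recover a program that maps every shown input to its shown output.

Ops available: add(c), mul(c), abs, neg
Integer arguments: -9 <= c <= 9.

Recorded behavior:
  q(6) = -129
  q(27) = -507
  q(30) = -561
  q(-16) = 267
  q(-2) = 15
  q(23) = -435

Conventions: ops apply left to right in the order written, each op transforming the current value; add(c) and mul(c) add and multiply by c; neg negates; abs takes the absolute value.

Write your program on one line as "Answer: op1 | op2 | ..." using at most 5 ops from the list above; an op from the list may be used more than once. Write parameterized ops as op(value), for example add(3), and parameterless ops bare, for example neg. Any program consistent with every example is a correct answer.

mul(6) | add(7) | neg | mul(3)

Check, running the answer program on each example:
  6 -> 36 -> 43 -> -43 -> -129
  27 -> 162 -> 169 -> -169 -> -507
  30 -> 180 -> 187 -> -187 -> -561
  -16 -> -96 -> -89 -> 89 -> 267
  -2 -> -12 -> -5 -> 5 -> 15
  23 -> 138 -> 145 -> -145 -> -435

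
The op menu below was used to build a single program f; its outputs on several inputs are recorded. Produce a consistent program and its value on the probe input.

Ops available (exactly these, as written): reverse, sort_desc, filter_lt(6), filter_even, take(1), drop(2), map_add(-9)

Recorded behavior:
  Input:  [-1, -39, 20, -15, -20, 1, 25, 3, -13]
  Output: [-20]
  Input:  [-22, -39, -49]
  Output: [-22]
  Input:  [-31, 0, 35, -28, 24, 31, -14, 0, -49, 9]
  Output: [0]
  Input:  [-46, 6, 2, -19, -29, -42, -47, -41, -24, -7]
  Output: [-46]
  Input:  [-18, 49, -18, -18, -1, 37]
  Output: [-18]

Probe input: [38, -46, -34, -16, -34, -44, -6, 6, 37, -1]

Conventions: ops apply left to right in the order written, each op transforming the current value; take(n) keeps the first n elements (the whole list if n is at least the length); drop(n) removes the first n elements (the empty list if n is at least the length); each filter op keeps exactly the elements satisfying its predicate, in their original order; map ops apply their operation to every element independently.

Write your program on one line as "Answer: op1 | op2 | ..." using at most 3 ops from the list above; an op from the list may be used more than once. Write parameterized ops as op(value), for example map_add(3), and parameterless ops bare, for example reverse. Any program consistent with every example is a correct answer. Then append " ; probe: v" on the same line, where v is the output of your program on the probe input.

filter_even | filter_lt(6) | take(1) ; probe: [-46]

Check, running the answer program on each example:
  [-1, -39, 20, -15, -20, 1, 25, 3, -13] -> [20, -20] -> [-20] -> [-20]
  [-22, -39, -49] -> [-22] -> [-22] -> [-22]
  [-31, 0, 35, -28, 24, 31, -14, 0, -49, 9] -> [0, -28, 24, -14, 0] -> [0, -28, -14, 0] -> [0]
  [-46, 6, 2, -19, -29, -42, -47, -41, -24, -7] -> [-46, 6, 2, -42, -24] -> [-46, 2, -42, -24] -> [-46]
  [-18, 49, -18, -18, -1, 37] -> [-18, -18, -18] -> [-18, -18, -18] -> [-18]
  probe: [38, -46, -34, -16, -34, -44, -6, 6, 37, -1] -> [38, -46, -34, -16, -34, -44, -6, 6] -> [-46, -34, -16, -34, -44, -6] -> [-46]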